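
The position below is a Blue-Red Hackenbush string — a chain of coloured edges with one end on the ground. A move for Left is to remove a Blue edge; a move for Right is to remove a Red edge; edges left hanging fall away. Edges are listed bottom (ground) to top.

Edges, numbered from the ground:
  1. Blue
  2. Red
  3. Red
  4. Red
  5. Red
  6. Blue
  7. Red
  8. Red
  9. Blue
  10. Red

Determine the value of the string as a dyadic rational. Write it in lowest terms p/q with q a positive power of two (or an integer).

37/512

v(B) = { 0 | ∅ } -> 1
v(BR) = { 0 | 1 } -> 1/2
v(BRR) = { 0 | 1/2,1 } -> 1/4
v(BRRR) = { 0 | 1/4,1/2,1 } -> 1/8
v(BRRRR) = { 0 | 1/8,1/4,1/2,1 } -> 1/16
v(BRRRRB) = { 0,1/16 | 1/8,1/4,1/2,1 } -> 3/32
v(BRRRRBR) = { 0,1/16 | 3/32,1/8,1/4,1/2,1 } -> 5/64
v(BRRRRBRR) = { 0,1/16 | 5/64,3/32,1/8,1/4,1/2,1 } -> 9/128
v(BRRRRBRRB) = { 0,1/16,9/128 | 5/64,3/32,1/8,1/4,1/2,1 } -> 19/256
v(BRRRRBRRBR) = { 0,1/16,9/128 | 19/256,5/64,3/32,1/8,1/4,1/2,1 } -> 37/512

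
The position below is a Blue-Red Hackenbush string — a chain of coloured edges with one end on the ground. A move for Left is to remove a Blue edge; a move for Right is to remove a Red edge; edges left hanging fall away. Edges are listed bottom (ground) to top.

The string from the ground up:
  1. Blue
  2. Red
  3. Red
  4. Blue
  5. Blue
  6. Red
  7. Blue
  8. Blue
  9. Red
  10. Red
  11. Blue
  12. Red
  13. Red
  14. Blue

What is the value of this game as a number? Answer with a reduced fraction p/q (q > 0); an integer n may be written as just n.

v_1 [B]  L=[0]  R=[none]  -> 1
v_2 [BR]  L=[0]  R=[1]  -> 1/2
v_3 [BRR]  L=[0]  R=[1/2, 1]  -> 1/4
v_4 [BRRB]  L=[0, 1/4]  R=[1/2, 1]  -> 3/8
v_5 [BRRBB]  L=[0, 1/4, 3/8]  R=[1/2, 1]  -> 7/16
v_6 [BRRBBR]  L=[0, 1/4, 3/8]  R=[7/16, 1/2, 1]  -> 13/32
v_7 [BRRBBRB]  L=[0, 1/4, 3/8, 13/32]  R=[7/16, 1/2, 1]  -> 27/64
v_8 [BRRBBRBB]  L=[0, 1/4, 3/8, 13/32, 27/64]  R=[7/16, 1/2, 1]  -> 55/128
v_9 [BRRBBRBBR]  L=[0, 1/4, 3/8, 13/32, 27/64]  R=[55/128, 7/16, 1/2, 1]  -> 109/256
v_10 [BRRBBRBBRR]  L=[0, 1/4, 3/8, 13/32, 27/64]  R=[109/256, 55/128, 7/16, 1/2, 1]  -> 217/512
v_11 [BRRBBRBBRRB]  L=[0, 1/4, 3/8, 13/32, 27/64, 217/512]  R=[109/256, 55/128, 7/16, 1/2, 1]  -> 435/1024
v_12 [BRRBBRBBRRBR]  L=[0, 1/4, 3/8, 13/32, 27/64, 217/512]  R=[435/1024, 109/256, 55/128, 7/16, 1/2, 1]  -> 869/2048
v_13 [BRRBBRBBRRBRR]  L=[0, 1/4, 3/8, 13/32, 27/64, 217/512]  R=[869/2048, 435/1024, 109/256, 55/128, 7/16, 1/2, 1]  -> 1737/4096
v_14 [BRRBBRBBRRBRRB]  L=[0, 1/4, 3/8, 13/32, 27/64, 217/512, 1737/4096]  R=[869/2048, 435/1024, 109/256, 55/128, 7/16, 1/2, 1]  -> 3475/8192

3475/8192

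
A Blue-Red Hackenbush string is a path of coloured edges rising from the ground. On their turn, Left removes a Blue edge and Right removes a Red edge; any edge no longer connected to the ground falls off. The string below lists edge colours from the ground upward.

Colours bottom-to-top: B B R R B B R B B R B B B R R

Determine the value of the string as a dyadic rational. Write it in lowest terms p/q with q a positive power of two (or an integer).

11705/8192

Build g(s[:k]) for k = 1..15, string s = B B R R B B R B B R B B B R R.
edge 1 of 15 (B): { 0 | ∅ } = 1
edge 2 of 15 (B): { 0 1 | ∅ } = 2
edge 3 of 15 (R): { 0 1 | 2 } = 3/2
edge 4 of 15 (R): { 0 1 | 3/2 2 } = 5/4
edge 5 of 15 (B): { 0 1 5/4 | 3/2 2 } = 11/8
edge 6 of 15 (B): { 0 1 5/4 11/8 | 3/2 2 } = 23/16
edge 7 of 15 (R): { 0 1 5/4 11/8 | 23/16 3/2 2 } = 45/32
edge 8 of 15 (B): { 0 1 5/4 11/8 45/32 | 23/16 3/2 2 } = 91/64
edge 9 of 15 (B): { 0 1 5/4 11/8 45/32 91/64 | 23/16 3/2 2 } = 183/128
edge 10 of 15 (R): { 0 1 5/4 11/8 45/32 91/64 | 183/128 23/16 3/2 2 } = 365/256
edge 11 of 15 (B): { 0 1 5/4 11/8 45/32 91/64 365/256 | 183/128 23/16 3/2 2 } = 731/512
edge 12 of 15 (B): { 0 1 5/4 11/8 45/32 91/64 365/256 731/512 | 183/128 23/16 3/2 2 } = 1463/1024
edge 13 of 15 (B): { 0 1 5/4 11/8 45/32 91/64 365/256 731/512 1463/1024 | 183/128 23/16 3/2 2 } = 2927/2048
edge 14 of 15 (R): { 0 1 5/4 11/8 45/32 91/64 365/256 731/512 1463/1024 | 2927/2048 183/128 23/16 3/2 2 } = 5853/4096
edge 15 of 15 (R): { 0 1 5/4 11/8 45/32 91/64 365/256 731/512 1463/1024 | 5853/4096 2927/2048 183/128 23/16 3/2 2 } = 11705/8192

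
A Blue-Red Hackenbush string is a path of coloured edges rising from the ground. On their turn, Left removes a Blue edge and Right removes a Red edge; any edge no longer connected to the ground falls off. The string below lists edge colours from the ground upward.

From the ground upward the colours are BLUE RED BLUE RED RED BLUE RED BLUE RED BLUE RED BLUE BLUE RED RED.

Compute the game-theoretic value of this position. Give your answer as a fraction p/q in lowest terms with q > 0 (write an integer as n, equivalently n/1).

value(B) = { 0 | (no moves) } = 1
value(BR) = { 0 | 1 } = 1/2
value(BRB) = { 0 1/2 | 1 } = 3/4
value(BRBR) = { 0 1/2 | 3/4 1 } = 5/8
value(BRBRR) = { 0 1/2 | 5/8 3/4 1 } = 9/16
value(BRBRRB) = { 0 1/2 9/16 | 5/8 3/4 1 } = 19/32
value(BRBRRBR) = { 0 1/2 9/16 | 19/32 5/8 3/4 1 } = 37/64
value(BRBRRBRB) = { 0 1/2 9/16 37/64 | 19/32 5/8 3/4 1 } = 75/128
value(BRBRRBRBR) = { 0 1/2 9/16 37/64 | 75/128 19/32 5/8 3/4 1 } = 149/256
value(BRBRRBRBRB) = { 0 1/2 9/16 37/64 149/256 | 75/128 19/32 5/8 3/4 1 } = 299/512
value(BRBRRBRBRBR) = { 0 1/2 9/16 37/64 149/256 | 299/512 75/128 19/32 5/8 3/4 1 } = 597/1024
value(BRBRRBRBRBRB) = { 0 1/2 9/16 37/64 149/256 597/1024 | 299/512 75/128 19/32 5/8 3/4 1 } = 1195/2048
value(BRBRRBRBRBRBB) = { 0 1/2 9/16 37/64 149/256 597/1024 1195/2048 | 299/512 75/128 19/32 5/8 3/4 1 } = 2391/4096
value(BRBRRBRBRBRBBR) = { 0 1/2 9/16 37/64 149/256 597/1024 1195/2048 | 2391/4096 299/512 75/128 19/32 5/8 3/4 1 } = 4781/8192
value(BRBRRBRBRBRBBRR) = { 0 1/2 9/16 37/64 149/256 597/1024 1195/2048 | 4781/8192 2391/4096 299/512 75/128 19/32 5/8 3/4 1 } = 9561/16384

9561/16384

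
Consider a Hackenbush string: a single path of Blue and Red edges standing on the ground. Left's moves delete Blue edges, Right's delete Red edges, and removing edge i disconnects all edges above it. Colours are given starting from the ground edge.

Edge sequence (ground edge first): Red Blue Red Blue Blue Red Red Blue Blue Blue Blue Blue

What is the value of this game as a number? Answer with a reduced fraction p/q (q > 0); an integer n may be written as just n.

-1217/2048

g_1 [R]  L=[∅]  R=[0]  — -1
g_2 [RB]  L=[-1]  R=[0]  — -1/2
g_3 [RBR]  L=[-1]  R=[-1/2, 0]  — -3/4
g_4 [RBRB]  L=[-1, -3/4]  R=[-1/2, 0]  — -5/8
g_5 [RBRBB]  L=[-1, -3/4, -5/8]  R=[-1/2, 0]  — -9/16
g_6 [RBRBBR]  L=[-1, -3/4, -5/8]  R=[-9/16, -1/2, 0]  — -19/32
g_7 [RBRBBRR]  L=[-1, -3/4, -5/8]  R=[-19/32, -9/16, -1/2, 0]  — -39/64
g_8 [RBRBBRRB]  L=[-1, -3/4, -5/8, -39/64]  R=[-19/32, -9/16, -1/2, 0]  — -77/128
g_9 [RBRBBRRBB]  L=[-1, -3/4, -5/8, -39/64, -77/128]  R=[-19/32, -9/16, -1/2, 0]  — -153/256
g_10 [RBRBBRRBBB]  L=[-1, -3/4, -5/8, -39/64, -77/128, -153/256]  R=[-19/32, -9/16, -1/2, 0]  — -305/512
g_11 [RBRBBRRBBBB]  L=[-1, -3/4, -5/8, -39/64, -77/128, -153/256, -305/512]  R=[-19/32, -9/16, -1/2, 0]  — -609/1024
g_12 [RBRBBRRBBBBB]  L=[-1, -3/4, -5/8, -39/64, -77/128, -153/256, -305/512, -609/1024]  R=[-19/32, -9/16, -1/2, 0]  — -1217/2048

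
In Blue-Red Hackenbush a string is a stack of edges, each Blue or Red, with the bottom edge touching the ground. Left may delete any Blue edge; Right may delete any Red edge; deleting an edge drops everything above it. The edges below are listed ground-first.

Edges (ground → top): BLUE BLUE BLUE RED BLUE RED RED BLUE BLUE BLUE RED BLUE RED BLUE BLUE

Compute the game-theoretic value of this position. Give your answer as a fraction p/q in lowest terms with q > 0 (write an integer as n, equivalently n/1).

Build g(s[:k]) for k = 1..15, string s = BLUE BLUE BLUE RED BLUE RED RED BLUE BLUE BLUE RED BLUE RED BLUE BLUE.
g(B) = { 0 | — } gives 1
g(BB) = { 0; 1 | — } gives 2
g(BBB) = { 0; 1; 2 | — } gives 3
g(BBBR) = { 0; 1; 2 | 3 } gives 5/2
g(BBBRB) = { 0; 1; 2; 5/2 | 3 } gives 11/4
g(BBBRBR) = { 0; 1; 2; 5/2 | 11/4; 3 } gives 21/8
g(BBBRBRR) = { 0; 1; 2; 5/2 | 21/8; 11/4; 3 } gives 41/16
g(BBBRBRRB) = { 0; 1; 2; 5/2; 41/16 | 21/8; 11/4; 3 } gives 83/32
g(BBBRBRRBB) = { 0; 1; 2; 5/2; 41/16; 83/32 | 21/8; 11/4; 3 } gives 167/64
g(BBBRBRRBBB) = { 0; 1; 2; 5/2; 41/16; 83/32; 167/64 | 21/8; 11/4; 3 } gives 335/128
g(BBBRBRRBBBR) = { 0; 1; 2; 5/2; 41/16; 83/32; 167/64 | 335/128; 21/8; 11/4; 3 } gives 669/256
g(BBBRBRRBBBRB) = { 0; 1; 2; 5/2; 41/16; 83/32; 167/64; 669/256 | 335/128; 21/8; 11/4; 3 } gives 1339/512
g(BBBRBRRBBBRBR) = { 0; 1; 2; 5/2; 41/16; 83/32; 167/64; 669/256 | 1339/512; 335/128; 21/8; 11/4; 3 } gives 2677/1024
g(BBBRBRRBBBRBRB) = { 0; 1; 2; 5/2; 41/16; 83/32; 167/64; 669/256; 2677/1024 | 1339/512; 335/128; 21/8; 11/4; 3 } gives 5355/2048
g(BBBRBRRBBBRBRBB) = { 0; 1; 2; 5/2; 41/16; 83/32; 167/64; 669/256; 2677/1024; 5355/2048 | 1339/512; 335/128; 21/8; 11/4; 3 } gives 10711/4096

10711/4096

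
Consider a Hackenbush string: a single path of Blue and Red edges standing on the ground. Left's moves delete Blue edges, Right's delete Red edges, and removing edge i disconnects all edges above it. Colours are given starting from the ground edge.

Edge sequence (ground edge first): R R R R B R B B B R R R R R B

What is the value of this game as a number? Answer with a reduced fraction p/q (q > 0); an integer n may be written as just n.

Build value(s[:k]) for k = 1..15, string s = R R R R B R B B B R R R R R B.
value_1 [R]  L=[—]  R=[0]  -> -1
value_2 [RR]  L=[—]  R=[-1, 0]  -> -2
value_3 [RRR]  L=[—]  R=[-2, -1, 0]  -> -3
value_4 [RRRR]  L=[—]  R=[-3, -2, -1, 0]  -> -4
value_5 [RRRRB]  L=[-4]  R=[-3, -2, -1, 0]  -> -7/2
value_6 [RRRRBR]  L=[-4]  R=[-7/2, -3, -2, -1, 0]  -> -15/4
value_7 [RRRRBRB]  L=[-4, -15/4]  R=[-7/2, -3, -2, -1, 0]  -> -29/8
value_8 [RRRRBRBB]  L=[-4, -15/4, -29/8]  R=[-7/2, -3, -2, -1, 0]  -> -57/16
value_9 [RRRRBRBBB]  L=[-4, -15/4, -29/8, -57/16]  R=[-7/2, -3, -2, -1, 0]  -> -113/32
value_10 [RRRRBRBBBR]  L=[-4, -15/4, -29/8, -57/16]  R=[-113/32, -7/2, -3, -2, -1, 0]  -> -227/64
value_11 [RRRRBRBBBRR]  L=[-4, -15/4, -29/8, -57/16]  R=[-227/64, -113/32, -7/2, -3, -2, -1, 0]  -> -455/128
value_12 [RRRRBRBBBRRR]  L=[-4, -15/4, -29/8, -57/16]  R=[-455/128, -227/64, -113/32, -7/2, -3, -2, -1, 0]  -> -911/256
value_13 [RRRRBRBBBRRRR]  L=[-4, -15/4, -29/8, -57/16]  R=[-911/256, -455/128, -227/64, -113/32, -7/2, -3, -2, -1, 0]  -> -1823/512
value_14 [RRRRBRBBBRRRRR]  L=[-4, -15/4, -29/8, -57/16]  R=[-1823/512, -911/256, -455/128, -227/64, -113/32, -7/2, -3, -2, -1, 0]  -> -3647/1024
value_15 [RRRRBRBBBRRRRRB]  L=[-4, -15/4, -29/8, -57/16, -3647/1024]  R=[-1823/512, -911/256, -455/128, -227/64, -113/32, -7/2, -3, -2, -1, 0]  -> -7293/2048

-7293/2048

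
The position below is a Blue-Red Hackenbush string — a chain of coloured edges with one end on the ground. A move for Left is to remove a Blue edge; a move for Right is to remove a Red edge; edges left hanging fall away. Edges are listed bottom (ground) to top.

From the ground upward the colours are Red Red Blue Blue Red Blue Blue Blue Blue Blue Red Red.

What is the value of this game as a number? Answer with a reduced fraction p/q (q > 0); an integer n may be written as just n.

Prefix values for Red Red Blue Blue Red Blue Blue Blue Blue Blue Red Red via {L|R} + simplicity:
step 1: add Red to get R; options L={ ∅ } R={ 0 } → -1
step 2: add Red to get RR; options L={ ∅ } R={ -1 0 } → -2
step 3: add Blue to get RRB; options L={ -2 } R={ -1 0 } → -3/2
step 4: add Blue to get RRBB; options L={ -2 -3/2 } R={ -1 0 } → -5/4
step 5: add Red to get RRBBR; options L={ -2 -3/2 } R={ -5/4 -1 0 } → -11/8
step 6: add Blue to get RRBBRB; options L={ -2 -3/2 -11/8 } R={ -5/4 -1 0 } → -21/16
step 7: add Blue to get RRBBRBB; options L={ -2 -3/2 -11/8 -21/16 } R={ -5/4 -1 0 } → -41/32
step 8: add Blue to get RRBBRBBB; options L={ -2 -3/2 -11/8 -21/16 -41/32 } R={ -5/4 -1 0 } → -81/64
step 9: add Blue to get RRBBRBBBB; options L={ -2 -3/2 -11/8 -21/16 -41/32 -81/64 } R={ -5/4 -1 0 } → -161/128
step 10: add Blue to get RRBBRBBBBB; options L={ -2 -3/2 -11/8 -21/16 -41/32 -81/64 -161/128 } R={ -5/4 -1 0 } → -321/256
step 11: add Red to get RRBBRBBBBBR; options L={ -2 -3/2 -11/8 -21/16 -41/32 -81/64 -161/128 } R={ -321/256 -5/4 -1 0 } → -643/512
step 12: add Red to get RRBBRBBBBBRR; options L={ -2 -3/2 -11/8 -21/16 -41/32 -81/64 -161/128 } R={ -643/512 -321/256 -5/4 -1 0 } → -1287/1024

-1287/1024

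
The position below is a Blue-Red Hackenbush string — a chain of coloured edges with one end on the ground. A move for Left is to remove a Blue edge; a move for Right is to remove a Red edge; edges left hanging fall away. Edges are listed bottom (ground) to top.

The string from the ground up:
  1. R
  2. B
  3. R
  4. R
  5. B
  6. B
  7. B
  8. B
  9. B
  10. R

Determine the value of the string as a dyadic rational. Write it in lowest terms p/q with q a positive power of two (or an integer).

1 of 10 · R · max L −∞ · min R 0 — -1
2 of 10 · RB · max L -1 · min R 0 — -1/2
3 of 10 · RBR · max L -1 · min R -1/2 — -3/4
4 of 10 · RBRR · max L -1 · min R -3/4 — -7/8
5 of 10 · RBRRB · max L -7/8 · min R -3/4 — -13/16
6 of 10 · RBRRBB · max L -13/16 · min R -3/4 — -25/32
7 of 10 · RBRRBBB · max L -25/32 · min R -3/4 — -49/64
8 of 10 · RBRRBBBB · max L -49/64 · min R -3/4 — -97/128
9 of 10 · RBRRBBBBB · max L -97/128 · min R -3/4 — -193/256
10 of 10 · RBRRBBBBBR · max L -97/128 · min R -193/256 — -387/512

-387/512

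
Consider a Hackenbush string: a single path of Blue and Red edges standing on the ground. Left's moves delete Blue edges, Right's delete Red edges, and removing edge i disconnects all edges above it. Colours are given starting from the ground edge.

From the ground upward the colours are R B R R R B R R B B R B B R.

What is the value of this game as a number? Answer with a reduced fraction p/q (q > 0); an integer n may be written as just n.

-7571/8192

edge 1 of 14 (R): { ∅ | 0 } gives -1
edge 2 of 14 (B): { -1 | 0 } gives -1/2
edge 3 of 14 (R): { -1 | -1/2 0 } gives -3/4
edge 4 of 14 (R): { -1 | -3/4 -1/2 0 } gives -7/8
edge 5 of 14 (R): { -1 | -7/8 -3/4 -1/2 0 } gives -15/16
edge 6 of 14 (B): { -1 -15/16 | -7/8 -3/4 -1/2 0 } gives -29/32
edge 7 of 14 (R): { -1 -15/16 | -29/32 -7/8 -3/4 -1/2 0 } gives -59/64
edge 8 of 14 (R): { -1 -15/16 | -59/64 -29/32 -7/8 -3/4 -1/2 0 } gives -119/128
edge 9 of 14 (B): { -1 -15/16 -119/128 | -59/64 -29/32 -7/8 -3/4 -1/2 0 } gives -237/256
edge 10 of 14 (B): { -1 -15/16 -119/128 -237/256 | -59/64 -29/32 -7/8 -3/4 -1/2 0 } gives -473/512
edge 11 of 14 (R): { -1 -15/16 -119/128 -237/256 | -473/512 -59/64 -29/32 -7/8 -3/4 -1/2 0 } gives -947/1024
edge 12 of 14 (B): { -1 -15/16 -119/128 -237/256 -947/1024 | -473/512 -59/64 -29/32 -7/8 -3/4 -1/2 0 } gives -1893/2048
edge 13 of 14 (B): { -1 -15/16 -119/128 -237/256 -947/1024 -1893/2048 | -473/512 -59/64 -29/32 -7/8 -3/4 -1/2 0 } gives -3785/4096
edge 14 of 14 (R): { -1 -15/16 -119/128 -237/256 -947/1024 -1893/2048 | -3785/4096 -473/512 -59/64 -29/32 -7/8 -3/4 -1/2 0 } gives -7571/8192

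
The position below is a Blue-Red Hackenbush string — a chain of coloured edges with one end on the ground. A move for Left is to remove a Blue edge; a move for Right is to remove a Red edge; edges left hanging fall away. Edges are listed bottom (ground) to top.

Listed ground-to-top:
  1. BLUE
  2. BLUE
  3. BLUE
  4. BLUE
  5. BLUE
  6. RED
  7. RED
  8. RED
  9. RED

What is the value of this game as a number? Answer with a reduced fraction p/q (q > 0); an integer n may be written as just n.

65/16

Build v(s[:k]) for k = 1..9, string s = BLUE BLUE BLUE BLUE BLUE RED RED RED RED.
B: Left { 0 }, Right {  } ⇒ simplest 1
BB: Left { 0 1 }, Right {  } ⇒ simplest 2
BBB: Left { 0 1 2 }, Right {  } ⇒ simplest 3
BBBB: Left { 0 1 2 3 }, Right {  } ⇒ simplest 4
BBBBB: Left { 0 1 2 3 4 }, Right {  } ⇒ simplest 5
BBBBBR: Left { 0 1 2 3 4 }, Right { 5 } ⇒ simplest 9/2
BBBBBRR: Left { 0 1 2 3 4 }, Right { 9/2 5 } ⇒ simplest 17/4
BBBBBRRR: Left { 0 1 2 3 4 }, Right { 17/4 9/2 5 } ⇒ simplest 33/8
BBBBBRRRR: Left { 0 1 2 3 4 }, Right { 33/8 17/4 9/2 5 } ⇒ simplest 65/16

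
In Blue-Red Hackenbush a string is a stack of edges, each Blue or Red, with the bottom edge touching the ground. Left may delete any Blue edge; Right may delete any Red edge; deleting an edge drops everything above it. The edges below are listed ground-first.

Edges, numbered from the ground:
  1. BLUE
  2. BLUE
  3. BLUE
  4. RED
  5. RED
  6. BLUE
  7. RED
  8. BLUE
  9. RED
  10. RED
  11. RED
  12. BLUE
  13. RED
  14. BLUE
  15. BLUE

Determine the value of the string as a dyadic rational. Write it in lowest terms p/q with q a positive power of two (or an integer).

9495/4096

1 of 15 · B · max L 0 · min R +∞ gives 1
2 of 15 · BB · max L 1 · min R +∞ gives 2
3 of 15 · BBB · max L 2 · min R +∞ gives 3
4 of 15 · BBBR · max L 2 · min R 3 gives 5/2
5 of 15 · BBBRR · max L 2 · min R 5/2 gives 9/4
6 of 15 · BBBRRB · max L 9/4 · min R 5/2 gives 19/8
7 of 15 · BBBRRBR · max L 9/4 · min R 19/8 gives 37/16
8 of 15 · BBBRRBRB · max L 37/16 · min R 19/8 gives 75/32
9 of 15 · BBBRRBRBR · max L 37/16 · min R 75/32 gives 149/64
10 of 15 · BBBRRBRBRR · max L 37/16 · min R 149/64 gives 297/128
11 of 15 · BBBRRBRBRRR · max L 37/16 · min R 297/128 gives 593/256
12 of 15 · BBBRRBRBRRRB · max L 593/256 · min R 297/128 gives 1187/512
13 of 15 · BBBRRBRBRRRBR · max L 593/256 · min R 1187/512 gives 2373/1024
14 of 15 · BBBRRBRBRRRBRB · max L 2373/1024 · min R 1187/512 gives 4747/2048
15 of 15 · BBBRRBRBRRRBRBB · max L 4747/2048 · min R 1187/512 gives 9495/4096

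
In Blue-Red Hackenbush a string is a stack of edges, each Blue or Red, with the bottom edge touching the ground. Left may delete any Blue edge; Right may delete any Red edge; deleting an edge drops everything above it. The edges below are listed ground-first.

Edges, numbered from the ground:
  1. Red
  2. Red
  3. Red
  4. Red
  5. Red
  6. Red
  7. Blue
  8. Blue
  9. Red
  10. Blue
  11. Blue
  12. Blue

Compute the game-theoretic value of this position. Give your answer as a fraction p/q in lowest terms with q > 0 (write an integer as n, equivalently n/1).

Recurse on prefixes of the 12-edge string Red Red Red Red Red Red Blue Blue Red Blue Blue Blue:
v(R) = { ∅ | 0 } — -1
v(RR) = { ∅ | -1 0 } — -2
v(RRR) = { ∅ | -2 -1 0 } — -3
v(RRRR) = { ∅ | -3 -2 -1 0 } — -4
v(RRRRR) = { ∅ | -4 -3 -2 -1 0 } — -5
v(RRRRRR) = { ∅ | -5 -4 -3 -2 -1 0 } — -6
v(RRRRRRB) = { -6 | -5 -4 -3 -2 -1 0 } — -11/2
v(RRRRRRBB) = { -6 -11/2 | -5 -4 -3 -2 -1 0 } — -21/4
v(RRRRRRBBR) = { -6 -11/2 | -21/4 -5 -4 -3 -2 -1 0 } — -43/8
v(RRRRRRBBRB) = { -6 -11/2 -43/8 | -21/4 -5 -4 -3 -2 -1 0 } — -85/16
v(RRRRRRBBRBB) = { -6 -11/2 -43/8 -85/16 | -21/4 -5 -4 -3 -2 -1 0 } — -169/32
v(RRRRRRBBRBBB) = { -6 -11/2 -43/8 -85/16 -169/32 | -21/4 -5 -4 -3 -2 -1 0 } — -337/64

-337/64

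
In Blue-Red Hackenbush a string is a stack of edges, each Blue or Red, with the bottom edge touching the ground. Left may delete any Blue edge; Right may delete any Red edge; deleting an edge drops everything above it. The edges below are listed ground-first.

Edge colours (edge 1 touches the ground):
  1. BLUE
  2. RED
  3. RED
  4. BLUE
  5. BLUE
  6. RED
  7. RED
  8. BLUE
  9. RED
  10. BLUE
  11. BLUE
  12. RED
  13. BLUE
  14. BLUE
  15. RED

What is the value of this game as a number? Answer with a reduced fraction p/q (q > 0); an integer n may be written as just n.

B: Left { 0 }, Right {  } = simplest 1
BR: Left { 0 }, Right { 1 } = simplest 1/2
BRR: Left { 0 }, Right { 1/2; 1 } = simplest 1/4
BRRB: Left { 0; 1/4 }, Right { 1/2; 1 } = simplest 3/8
BRRBB: Left { 0; 1/4; 3/8 }, Right { 1/2; 1 } = simplest 7/16
BRRBBR: Left { 0; 1/4; 3/8 }, Right { 7/16; 1/2; 1 } = simplest 13/32
BRRBBRR: Left { 0; 1/4; 3/8 }, Right { 13/32; 7/16; 1/2; 1 } = simplest 25/64
BRRBBRRB: Left { 0; 1/4; 3/8; 25/64 }, Right { 13/32; 7/16; 1/2; 1 } = simplest 51/128
BRRBBRRBR: Left { 0; 1/4; 3/8; 25/64 }, Right { 51/128; 13/32; 7/16; 1/2; 1 } = simplest 101/256
BRRBBRRBRB: Left { 0; 1/4; 3/8; 25/64; 101/256 }, Right { 51/128; 13/32; 7/16; 1/2; 1 } = simplest 203/512
BRRBBRRBRBB: Left { 0; 1/4; 3/8; 25/64; 101/256; 203/512 }, Right { 51/128; 13/32; 7/16; 1/2; 1 } = simplest 407/1024
BRRBBRRBRBBR: Left { 0; 1/4; 3/8; 25/64; 101/256; 203/512 }, Right { 407/1024; 51/128; 13/32; 7/16; 1/2; 1 } = simplest 813/2048
BRRBBRRBRBBRB: Left { 0; 1/4; 3/8; 25/64; 101/256; 203/512; 813/2048 }, Right { 407/1024; 51/128; 13/32; 7/16; 1/2; 1 } = simplest 1627/4096
BRRBBRRBRBBRBB: Left { 0; 1/4; 3/8; 25/64; 101/256; 203/512; 813/2048; 1627/4096 }, Right { 407/1024; 51/128; 13/32; 7/16; 1/2; 1 } = simplest 3255/8192
BRRBBRRBRBBRBBR: Left { 0; 1/4; 3/8; 25/64; 101/256; 203/512; 813/2048; 1627/4096 }, Right { 3255/8192; 407/1024; 51/128; 13/32; 7/16; 1/2; 1 } = simplest 6509/16384

6509/16384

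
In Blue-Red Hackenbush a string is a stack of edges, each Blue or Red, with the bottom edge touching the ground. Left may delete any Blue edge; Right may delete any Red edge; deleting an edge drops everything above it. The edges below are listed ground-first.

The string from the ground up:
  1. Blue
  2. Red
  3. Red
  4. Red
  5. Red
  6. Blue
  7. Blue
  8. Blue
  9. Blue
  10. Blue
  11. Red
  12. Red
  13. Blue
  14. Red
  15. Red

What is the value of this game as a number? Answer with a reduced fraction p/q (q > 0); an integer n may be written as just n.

1993/16384

Prefix values for Blue Red Red Red Red Blue Blue Blue Blue Blue Red Red Blue Red Red via {L|R} + simplicity:
G_1 [B]  L=[0]  R=[(no moves)]  gives 1
G_2 [BR]  L=[0]  R=[1]  gives 1/2
G_3 [BRR]  L=[0]  R=[1/2,1]  gives 1/4
G_4 [BRRR]  L=[0]  R=[1/4,1/2,1]  gives 1/8
G_5 [BRRRR]  L=[0]  R=[1/8,1/4,1/2,1]  gives 1/16
G_6 [BRRRRB]  L=[0,1/16]  R=[1/8,1/4,1/2,1]  gives 3/32
G_7 [BRRRRBB]  L=[0,1/16,3/32]  R=[1/8,1/4,1/2,1]  gives 7/64
G_8 [BRRRRBBB]  L=[0,1/16,3/32,7/64]  R=[1/8,1/4,1/2,1]  gives 15/128
G_9 [BRRRRBBBB]  L=[0,1/16,3/32,7/64,15/128]  R=[1/8,1/4,1/2,1]  gives 31/256
G_10 [BRRRRBBBBB]  L=[0,1/16,3/32,7/64,15/128,31/256]  R=[1/8,1/4,1/2,1]  gives 63/512
G_11 [BRRRRBBBBBR]  L=[0,1/16,3/32,7/64,15/128,31/256]  R=[63/512,1/8,1/4,1/2,1]  gives 125/1024
G_12 [BRRRRBBBBBRR]  L=[0,1/16,3/32,7/64,15/128,31/256]  R=[125/1024,63/512,1/8,1/4,1/2,1]  gives 249/2048
G_13 [BRRRRBBBBBRRB]  L=[0,1/16,3/32,7/64,15/128,31/256,249/2048]  R=[125/1024,63/512,1/8,1/4,1/2,1]  gives 499/4096
G_14 [BRRRRBBBBBRRBR]  L=[0,1/16,3/32,7/64,15/128,31/256,249/2048]  R=[499/4096,125/1024,63/512,1/8,1/4,1/2,1]  gives 997/8192
G_15 [BRRRRBBBBBRRBRR]  L=[0,1/16,3/32,7/64,15/128,31/256,249/2048]  R=[997/8192,499/4096,125/1024,63/512,1/8,1/4,1/2,1]  gives 1993/16384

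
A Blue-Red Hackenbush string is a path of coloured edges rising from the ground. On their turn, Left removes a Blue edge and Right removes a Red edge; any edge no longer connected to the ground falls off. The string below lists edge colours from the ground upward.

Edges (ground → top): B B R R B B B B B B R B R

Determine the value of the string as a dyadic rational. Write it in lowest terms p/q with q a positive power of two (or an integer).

Recurse on prefixes of the 13-edge string B B R R B B B B B B R B R:
G_1 [B]  L=[0]  R=[·]  ⇒ 1
G_2 [BB]  L=[0,1]  R=[·]  ⇒ 2
G_3 [BBR]  L=[0,1]  R=[2]  ⇒ 3/2
G_4 [BBRR]  L=[0,1]  R=[3/2,2]  ⇒ 5/4
G_5 [BBRRB]  L=[0,1,5/4]  R=[3/2,2]  ⇒ 11/8
G_6 [BBRRBB]  L=[0,1,5/4,11/8]  R=[3/2,2]  ⇒ 23/16
G_7 [BBRRBBB]  L=[0,1,5/4,11/8,23/16]  R=[3/2,2]  ⇒ 47/32
G_8 [BBRRBBBB]  L=[0,1,5/4,11/8,23/16,47/32]  R=[3/2,2]  ⇒ 95/64
G_9 [BBRRBBBBB]  L=[0,1,5/4,11/8,23/16,47/32,95/64]  R=[3/2,2]  ⇒ 191/128
G_10 [BBRRBBBBBB]  L=[0,1,5/4,11/8,23/16,47/32,95/64,191/128]  R=[3/2,2]  ⇒ 383/256
G_11 [BBRRBBBBBBR]  L=[0,1,5/4,11/8,23/16,47/32,95/64,191/128]  R=[383/256,3/2,2]  ⇒ 765/512
G_12 [BBRRBBBBBBRB]  L=[0,1,5/4,11/8,23/16,47/32,95/64,191/128,765/512]  R=[383/256,3/2,2]  ⇒ 1531/1024
G_13 [BBRRBBBBBBRBR]  L=[0,1,5/4,11/8,23/16,47/32,95/64,191/128,765/512]  R=[1531/1024,383/256,3/2,2]  ⇒ 3061/2048

3061/2048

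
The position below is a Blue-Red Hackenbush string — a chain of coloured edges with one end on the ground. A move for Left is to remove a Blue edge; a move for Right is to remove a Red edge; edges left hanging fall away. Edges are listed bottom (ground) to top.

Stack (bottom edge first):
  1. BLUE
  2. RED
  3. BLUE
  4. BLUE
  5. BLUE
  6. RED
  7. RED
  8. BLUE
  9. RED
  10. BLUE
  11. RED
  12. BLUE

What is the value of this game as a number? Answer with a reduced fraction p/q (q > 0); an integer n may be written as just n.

Build value(s[:k]) for k = 1..12, string s = BLUE RED BLUE BLUE BLUE RED RED BLUE RED BLUE RED BLUE.
value_1 [B]  L=[0]  R=[]  — 1
value_2 [BR]  L=[0]  R=[1]  — 1/2
value_3 [BRB]  L=[0 1/2]  R=[1]  — 3/4
value_4 [BRBB]  L=[0 1/2 3/4]  R=[1]  — 7/8
value_5 [BRBBB]  L=[0 1/2 3/4 7/8]  R=[1]  — 15/16
value_6 [BRBBBR]  L=[0 1/2 3/4 7/8]  R=[15/16 1]  — 29/32
value_7 [BRBBBRR]  L=[0 1/2 3/4 7/8]  R=[29/32 15/16 1]  — 57/64
value_8 [BRBBBRRB]  L=[0 1/2 3/4 7/8 57/64]  R=[29/32 15/16 1]  — 115/128
value_9 [BRBBBRRBR]  L=[0 1/2 3/4 7/8 57/64]  R=[115/128 29/32 15/16 1]  — 229/256
value_10 [BRBBBRRBRB]  L=[0 1/2 3/4 7/8 57/64 229/256]  R=[115/128 29/32 15/16 1]  — 459/512
value_11 [BRBBBRRBRBR]  L=[0 1/2 3/4 7/8 57/64 229/256]  R=[459/512 115/128 29/32 15/16 1]  — 917/1024
value_12 [BRBBBRRBRBRB]  L=[0 1/2 3/4 7/8 57/64 229/256 917/1024]  R=[459/512 115/128 29/32 15/16 1]  — 1835/2048

1835/2048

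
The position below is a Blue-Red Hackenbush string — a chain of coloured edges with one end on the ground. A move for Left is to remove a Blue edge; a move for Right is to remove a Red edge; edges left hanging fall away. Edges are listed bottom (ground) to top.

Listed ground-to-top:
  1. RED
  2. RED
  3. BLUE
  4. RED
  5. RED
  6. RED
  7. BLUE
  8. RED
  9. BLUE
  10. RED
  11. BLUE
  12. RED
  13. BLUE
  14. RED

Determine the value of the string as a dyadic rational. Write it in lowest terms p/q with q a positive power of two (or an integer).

-7851/4096

step 1: add RED to get R; options L={ ∅ } R={ 0 } gives -1
step 2: add RED to get RR; options L={ ∅ } R={ -1,0 } gives -2
step 3: add BLUE to get RRB; options L={ -2 } R={ -1,0 } gives -3/2
step 4: add RED to get RRBR; options L={ -2 } R={ -3/2,-1,0 } gives -7/4
step 5: add RED to get RRBRR; options L={ -2 } R={ -7/4,-3/2,-1,0 } gives -15/8
step 6: add RED to get RRBRRR; options L={ -2 } R={ -15/8,-7/4,-3/2,-1,0 } gives -31/16
step 7: add BLUE to get RRBRRRB; options L={ -2,-31/16 } R={ -15/8,-7/4,-3/2,-1,0 } gives -61/32
step 8: add RED to get RRBRRRBR; options L={ -2,-31/16 } R={ -61/32,-15/8,-7/4,-3/2,-1,0 } gives -123/64
step 9: add BLUE to get RRBRRRBRB; options L={ -2,-31/16,-123/64 } R={ -61/32,-15/8,-7/4,-3/2,-1,0 } gives -245/128
step 10: add RED to get RRBRRRBRBR; options L={ -2,-31/16,-123/64 } R={ -245/128,-61/32,-15/8,-7/4,-3/2,-1,0 } gives -491/256
step 11: add BLUE to get RRBRRRBRBRB; options L={ -2,-31/16,-123/64,-491/256 } R={ -245/128,-61/32,-15/8,-7/4,-3/2,-1,0 } gives -981/512
step 12: add RED to get RRBRRRBRBRBR; options L={ -2,-31/16,-123/64,-491/256 } R={ -981/512,-245/128,-61/32,-15/8,-7/4,-3/2,-1,0 } gives -1963/1024
step 13: add BLUE to get RRBRRRBRBRBRB; options L={ -2,-31/16,-123/64,-491/256,-1963/1024 } R={ -981/512,-245/128,-61/32,-15/8,-7/4,-3/2,-1,0 } gives -3925/2048
step 14: add RED to get RRBRRRBRBRBRBR; options L={ -2,-31/16,-123/64,-491/256,-1963/1024 } R={ -3925/2048,-981/512,-245/128,-61/32,-15/8,-7/4,-3/2,-1,0 } gives -7851/4096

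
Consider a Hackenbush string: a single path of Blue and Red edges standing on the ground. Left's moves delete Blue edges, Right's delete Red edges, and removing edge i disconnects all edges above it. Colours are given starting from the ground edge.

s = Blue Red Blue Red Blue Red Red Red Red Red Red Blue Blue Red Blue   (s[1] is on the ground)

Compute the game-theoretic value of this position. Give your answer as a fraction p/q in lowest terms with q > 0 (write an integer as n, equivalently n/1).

Recurse on prefixes of the 15-edge string Blue Red Blue Red Blue Red Red Red Red Red Red Blue Blue Red Blue:
step 1: add Blue to get B; options L={ 0 } R={  } → 1
step 2: add Red to get BR; options L={ 0 } R={ 1 } → 1/2
step 3: add Blue to get BRB; options L={ 0 1/2 } R={ 1 } → 3/4
step 4: add Red to get BRBR; options L={ 0 1/2 } R={ 3/4 1 } → 5/8
step 5: add Blue to get BRBRB; options L={ 0 1/2 5/8 } R={ 3/4 1 } → 11/16
step 6: add Red to get BRBRBR; options L={ 0 1/2 5/8 } R={ 11/16 3/4 1 } → 21/32
step 7: add Red to get BRBRBRR; options L={ 0 1/2 5/8 } R={ 21/32 11/16 3/4 1 } → 41/64
step 8: add Red to get BRBRBRRR; options L={ 0 1/2 5/8 } R={ 41/64 21/32 11/16 3/4 1 } → 81/128
step 9: add Red to get BRBRBRRRR; options L={ 0 1/2 5/8 } R={ 81/128 41/64 21/32 11/16 3/4 1 } → 161/256
step 10: add Red to get BRBRBRRRRR; options L={ 0 1/2 5/8 } R={ 161/256 81/128 41/64 21/32 11/16 3/4 1 } → 321/512
step 11: add Red to get BRBRBRRRRRR; options L={ 0 1/2 5/8 } R={ 321/512 161/256 81/128 41/64 21/32 11/16 3/4 1 } → 641/1024
step 12: add Blue to get BRBRBRRRRRRB; options L={ 0 1/2 5/8 641/1024 } R={ 321/512 161/256 81/128 41/64 21/32 11/16 3/4 1 } → 1283/2048
step 13: add Blue to get BRBRBRRRRRRBB; options L={ 0 1/2 5/8 641/1024 1283/2048 } R={ 321/512 161/256 81/128 41/64 21/32 11/16 3/4 1 } → 2567/4096
step 14: add Red to get BRBRBRRRRRRBBR; options L={ 0 1/2 5/8 641/1024 1283/2048 } R={ 2567/4096 321/512 161/256 81/128 41/64 21/32 11/16 3/4 1 } → 5133/8192
step 15: add Blue to get BRBRBRRRRRRBBRB; options L={ 0 1/2 5/8 641/1024 1283/2048 5133/8192 } R={ 2567/4096 321/512 161/256 81/128 41/64 21/32 11/16 3/4 1 } → 10267/16384

10267/16384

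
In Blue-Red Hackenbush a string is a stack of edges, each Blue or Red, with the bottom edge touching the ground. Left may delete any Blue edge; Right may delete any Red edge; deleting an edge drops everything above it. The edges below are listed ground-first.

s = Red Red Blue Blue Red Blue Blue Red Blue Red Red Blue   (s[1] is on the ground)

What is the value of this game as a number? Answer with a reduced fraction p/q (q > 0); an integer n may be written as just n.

-1325/1024

1 of 12 · R · max L −∞ · min R 0 = -1
2 of 12 · RR · max L −∞ · min R -1 = -2
3 of 12 · RRB · max L -2 · min R -1 = -3/2
4 of 12 · RRBB · max L -3/2 · min R -1 = -5/4
5 of 12 · RRBBR · max L -3/2 · min R -5/4 = -11/8
6 of 12 · RRBBRB · max L -11/8 · min R -5/4 = -21/16
7 of 12 · RRBBRBB · max L -21/16 · min R -5/4 = -41/32
8 of 12 · RRBBRBBR · max L -21/16 · min R -41/32 = -83/64
9 of 12 · RRBBRBBRB · max L -83/64 · min R -41/32 = -165/128
10 of 12 · RRBBRBBRBR · max L -83/64 · min R -165/128 = -331/256
11 of 12 · RRBBRBBRBRR · max L -83/64 · min R -331/256 = -663/512
12 of 12 · RRBBRBBRBRRB · max L -663/512 · min R -331/256 = -1325/1024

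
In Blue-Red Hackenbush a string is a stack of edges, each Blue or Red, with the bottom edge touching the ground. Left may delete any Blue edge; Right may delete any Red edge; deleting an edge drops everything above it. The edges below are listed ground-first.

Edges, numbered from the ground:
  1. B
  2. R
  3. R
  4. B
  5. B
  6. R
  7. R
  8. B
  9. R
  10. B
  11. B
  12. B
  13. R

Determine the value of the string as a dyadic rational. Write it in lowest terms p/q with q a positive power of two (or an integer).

1629/4096

Recurse on prefixes of the 13-edge string B R R B B R R B R B B B R:
step 1: add B to get B; options L={ 0 } R={ — } — 1
step 2: add R to get BR; options L={ 0 } R={ 1 } — 1/2
step 3: add R to get BRR; options L={ 0 } R={ 1/2 1 } — 1/4
step 4: add B to get BRRB; options L={ 0 1/4 } R={ 1/2 1 } — 3/8
step 5: add B to get BRRBB; options L={ 0 1/4 3/8 } R={ 1/2 1 } — 7/16
step 6: add R to get BRRBBR; options L={ 0 1/4 3/8 } R={ 7/16 1/2 1 } — 13/32
step 7: add R to get BRRBBRR; options L={ 0 1/4 3/8 } R={ 13/32 7/16 1/2 1 } — 25/64
step 8: add B to get BRRBBRRB; options L={ 0 1/4 3/8 25/64 } R={ 13/32 7/16 1/2 1 } — 51/128
step 9: add R to get BRRBBRRBR; options L={ 0 1/4 3/8 25/64 } R={ 51/128 13/32 7/16 1/2 1 } — 101/256
step 10: add B to get BRRBBRRBRB; options L={ 0 1/4 3/8 25/64 101/256 } R={ 51/128 13/32 7/16 1/2 1 } — 203/512
step 11: add B to get BRRBBRRBRBB; options L={ 0 1/4 3/8 25/64 101/256 203/512 } R={ 51/128 13/32 7/16 1/2 1 } — 407/1024
step 12: add B to get BRRBBRRBRBBB; options L={ 0 1/4 3/8 25/64 101/256 203/512 407/1024 } R={ 51/128 13/32 7/16 1/2 1 } — 815/2048
step 13: add R to get BRRBBRRBRBBBR; options L={ 0 1/4 3/8 25/64 101/256 203/512 407/1024 } R={ 815/2048 51/128 13/32 7/16 1/2 1 } — 1629/4096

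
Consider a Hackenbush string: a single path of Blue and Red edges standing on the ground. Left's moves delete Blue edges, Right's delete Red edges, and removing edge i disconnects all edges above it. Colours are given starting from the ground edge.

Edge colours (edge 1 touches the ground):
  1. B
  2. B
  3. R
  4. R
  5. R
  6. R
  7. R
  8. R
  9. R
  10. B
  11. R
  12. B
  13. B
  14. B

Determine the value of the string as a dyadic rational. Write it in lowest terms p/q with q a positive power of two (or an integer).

4143/4096

v(B) = { 0 | · } => 1
v(BB) = { 0, 1 | · } => 2
v(BBR) = { 0, 1 | 2 } => 3/2
v(BBRR) = { 0, 1 | 3/2, 2 } => 5/4
v(BBRRR) = { 0, 1 | 5/4, 3/2, 2 } => 9/8
v(BBRRRR) = { 0, 1 | 9/8, 5/4, 3/2, 2 } => 17/16
v(BBRRRRR) = { 0, 1 | 17/16, 9/8, 5/4, 3/2, 2 } => 33/32
v(BBRRRRRR) = { 0, 1 | 33/32, 17/16, 9/8, 5/4, 3/2, 2 } => 65/64
v(BBRRRRRRR) = { 0, 1 | 65/64, 33/32, 17/16, 9/8, 5/4, 3/2, 2 } => 129/128
v(BBRRRRRRRB) = { 0, 1, 129/128 | 65/64, 33/32, 17/16, 9/8, 5/4, 3/2, 2 } => 259/256
v(BBRRRRRRRBR) = { 0, 1, 129/128 | 259/256, 65/64, 33/32, 17/16, 9/8, 5/4, 3/2, 2 } => 517/512
v(BBRRRRRRRBRB) = { 0, 1, 129/128, 517/512 | 259/256, 65/64, 33/32, 17/16, 9/8, 5/4, 3/2, 2 } => 1035/1024
v(BBRRRRRRRBRBB) = { 0, 1, 129/128, 517/512, 1035/1024 | 259/256, 65/64, 33/32, 17/16, 9/8, 5/4, 3/2, 2 } => 2071/2048
v(BBRRRRRRRBRBBB) = { 0, 1, 129/128, 517/512, 1035/1024, 2071/2048 | 259/256, 65/64, 33/32, 17/16, 9/8, 5/4, 3/2, 2 } => 4143/4096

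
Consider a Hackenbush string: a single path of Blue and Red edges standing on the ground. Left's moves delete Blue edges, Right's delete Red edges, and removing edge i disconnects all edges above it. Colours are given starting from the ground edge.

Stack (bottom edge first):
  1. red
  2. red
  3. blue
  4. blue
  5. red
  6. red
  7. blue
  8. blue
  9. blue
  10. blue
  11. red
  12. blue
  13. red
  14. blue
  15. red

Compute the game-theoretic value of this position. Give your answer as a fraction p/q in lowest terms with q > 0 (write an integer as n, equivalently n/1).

-11307/8192

Build value(s[:k]) for k = 1..15, string s = red red blue blue red red blue blue blue blue red blue red blue red.
value(r) = { (no moves) | 0 } so -1
value(rr) = { (no moves) | -1, 0 } so -2
value(rrb) = { -2 | -1, 0 } so -3/2
value(rrbb) = { -2, -3/2 | -1, 0 } so -5/4
value(rrbbr) = { -2, -3/2 | -5/4, -1, 0 } so -11/8
value(rrbbrr) = { -2, -3/2 | -11/8, -5/4, -1, 0 } so -23/16
value(rrbbrrb) = { -2, -3/2, -23/16 | -11/8, -5/4, -1, 0 } so -45/32
value(rrbbrrbb) = { -2, -3/2, -23/16, -45/32 | -11/8, -5/4, -1, 0 } so -89/64
value(rrbbrrbbb) = { -2, -3/2, -23/16, -45/32, -89/64 | -11/8, -5/4, -1, 0 } so -177/128
value(rrbbrrbbbb) = { -2, -3/2, -23/16, -45/32, -89/64, -177/128 | -11/8, -5/4, -1, 0 } so -353/256
value(rrbbrrbbbbr) = { -2, -3/2, -23/16, -45/32, -89/64, -177/128 | -353/256, -11/8, -5/4, -1, 0 } so -707/512
value(rrbbrrbbbbrb) = { -2, -3/2, -23/16, -45/32, -89/64, -177/128, -707/512 | -353/256, -11/8, -5/4, -1, 0 } so -1413/1024
value(rrbbrrbbbbrbr) = { -2, -3/2, -23/16, -45/32, -89/64, -177/128, -707/512 | -1413/1024, -353/256, -11/8, -5/4, -1, 0 } so -2827/2048
value(rrbbrrbbbbrbrb) = { -2, -3/2, -23/16, -45/32, -89/64, -177/128, -707/512, -2827/2048 | -1413/1024, -353/256, -11/8, -5/4, -1, 0 } so -5653/4096
value(rrbbrrbbbbrbrbr) = { -2, -3/2, -23/16, -45/32, -89/64, -177/128, -707/512, -2827/2048 | -5653/4096, -1413/1024, -353/256, -11/8, -5/4, -1, 0 } so -11307/8192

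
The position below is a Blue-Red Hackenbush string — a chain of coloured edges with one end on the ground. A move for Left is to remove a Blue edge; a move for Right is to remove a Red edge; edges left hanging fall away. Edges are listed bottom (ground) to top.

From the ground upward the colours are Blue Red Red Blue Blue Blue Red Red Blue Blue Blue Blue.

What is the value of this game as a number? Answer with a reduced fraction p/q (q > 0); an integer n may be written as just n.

927/2048

step 1: add Blue to get B; options L={ 0 } R={ · } gives 1
step 2: add Red to get BR; options L={ 0 } R={ 1 } gives 1/2
step 3: add Red to get BRR; options L={ 0 } R={ 1/2,1 } gives 1/4
step 4: add Blue to get BRRB; options L={ 0,1/4 } R={ 1/2,1 } gives 3/8
step 5: add Blue to get BRRBB; options L={ 0,1/4,3/8 } R={ 1/2,1 } gives 7/16
step 6: add Blue to get BRRBBB; options L={ 0,1/4,3/8,7/16 } R={ 1/2,1 } gives 15/32
step 7: add Red to get BRRBBBR; options L={ 0,1/4,3/8,7/16 } R={ 15/32,1/2,1 } gives 29/64
step 8: add Red to get BRRBBBRR; options L={ 0,1/4,3/8,7/16 } R={ 29/64,15/32,1/2,1 } gives 57/128
step 9: add Blue to get BRRBBBRRB; options L={ 0,1/4,3/8,7/16,57/128 } R={ 29/64,15/32,1/2,1 } gives 115/256
step 10: add Blue to get BRRBBBRRBB; options L={ 0,1/4,3/8,7/16,57/128,115/256 } R={ 29/64,15/32,1/2,1 } gives 231/512
step 11: add Blue to get BRRBBBRRBBB; options L={ 0,1/4,3/8,7/16,57/128,115/256,231/512 } R={ 29/64,15/32,1/2,1 } gives 463/1024
step 12: add Blue to get BRRBBBRRBBBB; options L={ 0,1/4,3/8,7/16,57/128,115/256,231/512,463/1024 } R={ 29/64,15/32,1/2,1 } gives 927/2048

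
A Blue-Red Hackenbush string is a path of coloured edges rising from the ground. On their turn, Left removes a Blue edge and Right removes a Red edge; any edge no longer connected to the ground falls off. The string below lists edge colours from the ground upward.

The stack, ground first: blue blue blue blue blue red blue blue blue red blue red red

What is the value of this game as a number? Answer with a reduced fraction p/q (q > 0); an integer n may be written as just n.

Prefix values for blue blue blue blue blue red blue blue blue red blue red red via {L|R} + simplicity:
b: Left { 0 }, Right { · } -> simplest 1
bb: Left { 0; 1 }, Right { · } -> simplest 2
bbb: Left { 0; 1; 2 }, Right { · } -> simplest 3
bbbb: Left { 0; 1; 2; 3 }, Right { · } -> simplest 4
bbbbb: Left { 0; 1; 2; 3; 4 }, Right { · } -> simplest 5
bbbbbr: Left { 0; 1; 2; 3; 4 }, Right { 5 } -> simplest 9/2
bbbbbrb: Left { 0; 1; 2; 3; 4; 9/2 }, Right { 5 } -> simplest 19/4
bbbbbrbb: Left { 0; 1; 2; 3; 4; 9/2; 19/4 }, Right { 5 } -> simplest 39/8
bbbbbrbbb: Left { 0; 1; 2; 3; 4; 9/2; 19/4; 39/8 }, Right { 5 } -> simplest 79/16
bbbbbrbbbr: Left { 0; 1; 2; 3; 4; 9/2; 19/4; 39/8 }, Right { 79/16; 5 } -> simplest 157/32
bbbbbrbbbrb: Left { 0; 1; 2; 3; 4; 9/2; 19/4; 39/8; 157/32 }, Right { 79/16; 5 } -> simplest 315/64
bbbbbrbbbrbr: Left { 0; 1; 2; 3; 4; 9/2; 19/4; 39/8; 157/32 }, Right { 315/64; 79/16; 5 } -> simplest 629/128
bbbbbrbbbrbrr: Left { 0; 1; 2; 3; 4; 9/2; 19/4; 39/8; 157/32 }, Right { 629/128; 315/64; 79/16; 5 } -> simplest 1257/256

1257/256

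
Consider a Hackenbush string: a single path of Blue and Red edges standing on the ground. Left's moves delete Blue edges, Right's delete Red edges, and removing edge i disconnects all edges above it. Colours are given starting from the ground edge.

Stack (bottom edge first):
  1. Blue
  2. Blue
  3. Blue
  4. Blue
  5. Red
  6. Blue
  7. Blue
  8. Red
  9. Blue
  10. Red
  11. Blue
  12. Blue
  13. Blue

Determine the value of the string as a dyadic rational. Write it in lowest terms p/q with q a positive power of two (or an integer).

Build value(s[:k]) for k = 1..13, string s = Blue Blue Blue Blue Red Blue Blue Red Blue Red Blue Blue Blue.
edge 1 of 13 (Blue): { 0 | none } → 1
edge 2 of 13 (Blue): { 0, 1 | none } → 2
edge 3 of 13 (Blue): { 0, 1, 2 | none } → 3
edge 4 of 13 (Blue): { 0, 1, 2, 3 | none } → 4
edge 5 of 13 (Red): { 0, 1, 2, 3 | 4 } → 7/2
edge 6 of 13 (Blue): { 0, 1, 2, 3, 7/2 | 4 } → 15/4
edge 7 of 13 (Blue): { 0, 1, 2, 3, 7/2, 15/4 | 4 } → 31/8
edge 8 of 13 (Red): { 0, 1, 2, 3, 7/2, 15/4 | 31/8, 4 } → 61/16
edge 9 of 13 (Blue): { 0, 1, 2, 3, 7/2, 15/4, 61/16 | 31/8, 4 } → 123/32
edge 10 of 13 (Red): { 0, 1, 2, 3, 7/2, 15/4, 61/16 | 123/32, 31/8, 4 } → 245/64
edge 11 of 13 (Blue): { 0, 1, 2, 3, 7/2, 15/4, 61/16, 245/64 | 123/32, 31/8, 4 } → 491/128
edge 12 of 13 (Blue): { 0, 1, 2, 3, 7/2, 15/4, 61/16, 245/64, 491/128 | 123/32, 31/8, 4 } → 983/256
edge 13 of 13 (Blue): { 0, 1, 2, 3, 7/2, 15/4, 61/16, 245/64, 491/128, 983/256 | 123/32, 31/8, 4 } → 1967/512

1967/512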